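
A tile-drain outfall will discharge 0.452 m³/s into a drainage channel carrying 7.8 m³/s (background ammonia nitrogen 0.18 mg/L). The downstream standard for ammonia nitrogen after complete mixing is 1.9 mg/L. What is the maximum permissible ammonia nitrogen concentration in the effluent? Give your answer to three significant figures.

At the limit, (Qr·Cr + Qe·Cₑ)/(Qr + Qe) = 1.9:
Cₑ = (8.252·1.9 − 7.800·0.1800) / 0.4520 = 31.58 mg/L.

31.6 mg/L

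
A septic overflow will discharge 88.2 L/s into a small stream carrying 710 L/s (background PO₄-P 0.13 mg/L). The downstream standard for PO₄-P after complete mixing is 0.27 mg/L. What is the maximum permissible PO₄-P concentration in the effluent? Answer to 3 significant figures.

At the limit, (Qr·Cr + Qe·Cₑ)/(Qr + Qe) = 0.27:
Cₑ = (798.2·0.27 − 710.0·0.1300) / 88.20 = 1.397 mg/L.

1.40 mg/L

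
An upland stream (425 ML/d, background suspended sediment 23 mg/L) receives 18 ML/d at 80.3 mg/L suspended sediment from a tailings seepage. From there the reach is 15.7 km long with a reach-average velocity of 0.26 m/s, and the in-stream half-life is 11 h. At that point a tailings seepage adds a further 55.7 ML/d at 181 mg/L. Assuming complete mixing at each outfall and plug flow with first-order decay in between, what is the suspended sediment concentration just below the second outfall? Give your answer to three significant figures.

Flow-weighted average: C = (425.0·23.00 + 18.00·80.30) / 443.0 = 11220/443.0 = 25.33 mg/L; combined flow 443.0 ML/d.
Travel time t = 15.7·1000 / 0.26 = 60380 s = 16.77 h.
Half-life 11 h → k = ln 2 / 11 = 0.06301 h⁻¹ = 1.512 d⁻¹.
Decay over the reach: 25.33·exp(−kt) = 25.33·0.3475 = 8.802 mg/L.
Second outfall: C = (443.0·8.802 + 55.70·181.0)/498.7 = 28.03 mg/L.

28.0 mg/L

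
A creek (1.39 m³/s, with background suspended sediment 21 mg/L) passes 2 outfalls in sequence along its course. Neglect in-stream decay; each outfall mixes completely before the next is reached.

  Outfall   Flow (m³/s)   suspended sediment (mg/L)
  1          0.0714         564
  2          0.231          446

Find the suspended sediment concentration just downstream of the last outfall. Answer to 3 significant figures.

Outfall 1: combined Q = 1.461 m³/s; C = (1.390·21.00 + 0.07140·564.0)/1.461 = 47.53 mg/L.
Outfall 2: combined Q = 1.692 m³/s; C = (1.461·47.53 + 0.2310·446.0)/1.692 = 101.9 mg/L.

102 mg/L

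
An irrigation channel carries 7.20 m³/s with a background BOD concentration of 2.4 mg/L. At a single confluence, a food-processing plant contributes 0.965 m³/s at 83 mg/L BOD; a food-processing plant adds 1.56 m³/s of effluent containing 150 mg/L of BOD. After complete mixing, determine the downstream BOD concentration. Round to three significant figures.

Flow-weighted average: C = (7.200·2.400 + 0.9650·83.00 + 1.560·150.0) / 9.725 = 331.4/9.725 = 34.07 mg/L.

34.1 mg/L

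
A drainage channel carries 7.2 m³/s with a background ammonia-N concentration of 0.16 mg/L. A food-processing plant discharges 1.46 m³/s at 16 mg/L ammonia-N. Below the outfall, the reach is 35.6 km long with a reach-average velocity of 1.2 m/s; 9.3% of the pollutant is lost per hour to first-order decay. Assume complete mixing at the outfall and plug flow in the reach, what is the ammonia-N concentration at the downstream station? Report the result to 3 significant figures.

Mixed concentration C = ΣQC/ΣQ = (7.200·0.1600 + 1.460·16.00) / 8.660 = 24.51/8.660 = 2.830 mg/L.
Travel time t = 35.6·1000 / 1.2 = 29670 s = 8.241 h.
9.3%/h lost → k = −ln(1 − 0.093) = 0.09761 h⁻¹.
After decay, C = 2.830 × e^(−kt) = 2.830 × 0.4474 = 1.266 mg/L.

1.27 mg/L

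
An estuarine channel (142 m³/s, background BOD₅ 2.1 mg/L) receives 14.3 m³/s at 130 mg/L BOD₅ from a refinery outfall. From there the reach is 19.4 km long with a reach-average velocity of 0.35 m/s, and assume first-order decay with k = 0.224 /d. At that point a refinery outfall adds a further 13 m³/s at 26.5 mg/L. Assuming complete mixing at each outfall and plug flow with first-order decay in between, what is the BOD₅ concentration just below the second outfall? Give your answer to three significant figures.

13.1 mg/L

Flow-weighted average: C = (142.0·2.100 + 14.30·130.0) / 156.3 = 2157/156.3 = 13.80 mg/L; combined flow 156.3 m³/s.
Travel time t = 19.4·1000 / 0.35 = 55430 s = 15.40 h.
Applying C = C₀e^(−kt): 13.80 × 0.8661 = 11.95 mg/L.
Second outfall: C = (156.3·11.95 + 13.00·26.50)/169.3 = 13.07 mg/L.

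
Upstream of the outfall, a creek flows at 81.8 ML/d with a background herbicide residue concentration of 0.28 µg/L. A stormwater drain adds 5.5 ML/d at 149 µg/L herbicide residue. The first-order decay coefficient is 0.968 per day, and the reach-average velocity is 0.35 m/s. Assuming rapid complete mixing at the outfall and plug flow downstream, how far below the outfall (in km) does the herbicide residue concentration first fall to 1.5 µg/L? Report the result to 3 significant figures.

58.2 km

Flow-weighted average: C = (81.80·0.2800 + 5.500·149.0) / 87.30 = 842.4/87.30 = 9.650 µg/L.
Set 9.650·exp(−k·t) = 1.5 → t = ln(9.650/1.5)/k = 166100 s = 46.15 h.
Distance = v·t = 0.35·166100 = 58150 m = 58.15 km.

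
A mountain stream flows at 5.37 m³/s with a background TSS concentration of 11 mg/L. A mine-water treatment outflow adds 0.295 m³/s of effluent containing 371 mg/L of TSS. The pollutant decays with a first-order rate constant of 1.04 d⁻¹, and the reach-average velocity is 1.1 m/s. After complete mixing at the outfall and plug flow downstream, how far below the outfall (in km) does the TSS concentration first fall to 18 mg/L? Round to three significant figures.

45.9 km

After mixing, C = (5.370·11.00 + 0.2950·371.0) / 5.665 = 168.5/5.665 = 29.75 mg/L.
Set 29.75·exp(−k·t) = 18 → t = ln(29.75/18)/k = 41730 s = 11.59 h.
Distance = v·t = 1.1·41730 = 45910 m = 45.91 km.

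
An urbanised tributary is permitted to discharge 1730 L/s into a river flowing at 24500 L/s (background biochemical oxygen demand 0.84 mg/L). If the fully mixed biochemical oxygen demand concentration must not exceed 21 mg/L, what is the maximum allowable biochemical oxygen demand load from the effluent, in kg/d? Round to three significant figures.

Mass balance at the limit: 24500·0.8400 + 1730·Cₑ = 26230·21 → Cₑ = 306.5 mg/L.
1730 L/s = 1.730 m³/s. Load = 1.730 m³/s × 306.5 g/m³ × 86 400 s/d = 45810 kg/d.

45800 kg/d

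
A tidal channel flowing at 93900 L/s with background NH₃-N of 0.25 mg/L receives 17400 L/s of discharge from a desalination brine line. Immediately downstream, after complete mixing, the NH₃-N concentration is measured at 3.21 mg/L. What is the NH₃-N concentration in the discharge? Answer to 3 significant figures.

Mass balance: 93900·0.2500 + 17400·Cₑ = 111300·3.210
→ Cₑ = (111300·3.210 − 93900·0.2500) / 17400 = 19.18 mg/L.

19.2 mg/L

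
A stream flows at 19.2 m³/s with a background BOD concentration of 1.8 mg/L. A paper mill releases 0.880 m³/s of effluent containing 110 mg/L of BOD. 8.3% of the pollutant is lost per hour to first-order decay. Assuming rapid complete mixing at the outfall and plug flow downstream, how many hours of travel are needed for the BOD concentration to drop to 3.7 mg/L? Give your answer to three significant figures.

6.58 h

After mixing, C = (19.20·1.800 + 0.8800·110.0) / 20.08 = 131.4/20.08 = 6.542 mg/L.
8.3%/h lost → k = −ln(1 − 0.083) = 0.08665 h⁻¹.
6.542·exp(−k·t) = 3.7 → t = ln(6.542/3.7)/k = 23680 s = 6.577 h.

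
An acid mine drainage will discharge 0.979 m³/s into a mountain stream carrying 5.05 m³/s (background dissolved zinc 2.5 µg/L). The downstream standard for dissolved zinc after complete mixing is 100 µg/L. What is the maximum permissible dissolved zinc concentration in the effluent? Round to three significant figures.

At the limit, (Qr·Cr + Qe·Cₑ)/(Qr + Qe) = 100:
Cₑ = (6.029·100 − 5.050·2.500) / 0.9790 = 602.9 µg/L.

603 µg/L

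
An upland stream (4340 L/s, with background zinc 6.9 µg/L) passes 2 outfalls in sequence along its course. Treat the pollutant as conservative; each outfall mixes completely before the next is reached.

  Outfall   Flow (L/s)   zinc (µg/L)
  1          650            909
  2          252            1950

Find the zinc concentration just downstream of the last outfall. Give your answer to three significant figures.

Below outfall 1: Q → 4990 L/s, C = (4340·6.900 + 650.0·909.0)/4990 = 124.4 µg/L.
Below outfall 2: Q → 5242 L/s, C = (4990·124.4 + 252.0·1950)/5242 = 212.2 µg/L.

212 µg/L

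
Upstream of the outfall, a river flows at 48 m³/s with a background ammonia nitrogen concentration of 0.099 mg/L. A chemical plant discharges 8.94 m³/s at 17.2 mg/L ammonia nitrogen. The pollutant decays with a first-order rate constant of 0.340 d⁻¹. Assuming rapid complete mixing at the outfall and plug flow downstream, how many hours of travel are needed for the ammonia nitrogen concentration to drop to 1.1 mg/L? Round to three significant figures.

65.5 h

After mixing, C = (48.00·0.09900 + 8.940·17.20) / 56.94 = 158.5/56.94 = 2.784 mg/L.
2.784·exp(−k·t) = 1.1 → t = ln(2.784/1.1)/k = 236000 s = 65.55 h.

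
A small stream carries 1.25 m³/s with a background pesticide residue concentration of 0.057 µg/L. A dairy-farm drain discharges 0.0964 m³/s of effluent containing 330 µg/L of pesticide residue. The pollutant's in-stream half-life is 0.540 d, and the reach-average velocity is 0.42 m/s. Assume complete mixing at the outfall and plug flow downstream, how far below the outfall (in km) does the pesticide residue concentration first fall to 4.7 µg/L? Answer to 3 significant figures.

45.7 km

Mass balance: C = (1.250·0.05700 + 0.09640·330.0) / 1.346 = 31.88/1.346 = 23.68 µg/L.
Half-life 0.540 d → k = ln 2 / 0.540 = 1.284 d⁻¹.
Set 23.68·exp(−k·t) = 4.7 → t = ln(23.68/4.7)/k = 108800 s = 30.24 h.
Distance = v·t = 0.42·108800 = 45720 m = 45.72 km.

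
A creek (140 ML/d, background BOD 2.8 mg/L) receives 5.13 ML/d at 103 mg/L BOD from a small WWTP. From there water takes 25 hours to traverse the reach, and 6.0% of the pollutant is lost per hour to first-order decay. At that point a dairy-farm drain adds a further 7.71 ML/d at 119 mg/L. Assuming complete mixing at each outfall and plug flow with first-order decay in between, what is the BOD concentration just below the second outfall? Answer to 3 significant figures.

Conservation of mass: C = (140.0·2.800 + 5.130·103.0) / 145.1 = 920.4/145.1 = 6.342 mg/L; combined flow 145.1 ML/d.
6.0%/h lost → k = −ln(1 − 0.06) = 0.06188 h⁻¹.
After decay, C = 6.342 × e^(−kt) = 6.342 × 0.2129 = 1.350 mg/L.
Second outfall: C = (145.1·1.350 + 7.710·119.0)/152.8 = 7.285 mg/L.

7.29 mg/L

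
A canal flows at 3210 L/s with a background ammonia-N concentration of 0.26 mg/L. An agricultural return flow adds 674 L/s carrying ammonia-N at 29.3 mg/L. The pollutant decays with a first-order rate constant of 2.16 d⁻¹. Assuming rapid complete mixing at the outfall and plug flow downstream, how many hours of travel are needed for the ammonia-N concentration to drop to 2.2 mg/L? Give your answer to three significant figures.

Mixed concentration C = ΣQC/ΣQ = (3210·0.2600 + 674.0·29.30) / 3884 = 20580/3884 = 5.299 mg/L.
5.299·exp(−k·t) = 2.2 → t = ln(5.299/2.2)/k = 35170 s = 9.768 h.

9.77 h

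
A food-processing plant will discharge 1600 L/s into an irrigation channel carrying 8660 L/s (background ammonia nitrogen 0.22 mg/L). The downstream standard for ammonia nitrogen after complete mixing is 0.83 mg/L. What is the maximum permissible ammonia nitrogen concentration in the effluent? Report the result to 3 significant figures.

At the limit, (Qr·Cr + Qe·Cₑ)/(Qr + Qe) = 0.83:
Cₑ = (10260·0.83 − 8660·0.2200) / 1600 = 4.132 mg/L.

4.13 mg/L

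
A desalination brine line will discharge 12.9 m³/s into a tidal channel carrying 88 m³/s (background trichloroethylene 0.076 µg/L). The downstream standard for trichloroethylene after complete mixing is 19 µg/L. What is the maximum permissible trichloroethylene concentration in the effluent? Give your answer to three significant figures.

At the limit, (Qr·Cr + Qe·Cₑ)/(Qr + Qe) = 19:
Cₑ = (100.9·19 − 88.00·0.07600) / 12.90 = 148.1 µg/L.

148 µg/L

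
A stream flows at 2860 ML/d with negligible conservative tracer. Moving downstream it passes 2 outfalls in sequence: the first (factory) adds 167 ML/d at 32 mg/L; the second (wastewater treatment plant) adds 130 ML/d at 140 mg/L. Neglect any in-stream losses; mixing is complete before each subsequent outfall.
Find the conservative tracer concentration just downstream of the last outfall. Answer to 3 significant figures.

7.46 mg/L

Below outfall 1: Q → 3027 ML/d, C = (2860·0 + 167.0·32.00)/3027 = 1.765 mg/L.
Below outfall 2: Q → 3157 ML/d, C = (3027·1.765 + 130.0·140.0)/3157 = 7.458 mg/L.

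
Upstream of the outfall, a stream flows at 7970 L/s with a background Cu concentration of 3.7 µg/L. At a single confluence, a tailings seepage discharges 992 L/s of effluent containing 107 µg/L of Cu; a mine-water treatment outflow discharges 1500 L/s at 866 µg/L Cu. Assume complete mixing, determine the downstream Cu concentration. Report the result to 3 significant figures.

Conservation of mass: C = (7970·3.700 + 992.0·107.0 + 1500·866.0) / 10460 = 1435000/10460 = 137.1 µg/L.

137 µg/L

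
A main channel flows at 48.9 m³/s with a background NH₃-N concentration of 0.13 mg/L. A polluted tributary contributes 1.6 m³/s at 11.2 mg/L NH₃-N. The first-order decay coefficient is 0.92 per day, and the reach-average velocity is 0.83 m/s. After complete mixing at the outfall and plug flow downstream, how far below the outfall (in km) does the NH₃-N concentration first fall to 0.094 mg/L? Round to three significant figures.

Flow-weighted average: C = (48.90·0.1300 + 1.600·11.20) / 50.50 = 24.28/50.50 = 0.4807 mg/L.
Set 0.4807·exp(−k·t) = 0.094 → t = ln(0.4807/0.094)/k = 153300 s = 42.57 h.
Distance = v·t = 0.83·153300 = 127200 m = 127.2 km.

127 km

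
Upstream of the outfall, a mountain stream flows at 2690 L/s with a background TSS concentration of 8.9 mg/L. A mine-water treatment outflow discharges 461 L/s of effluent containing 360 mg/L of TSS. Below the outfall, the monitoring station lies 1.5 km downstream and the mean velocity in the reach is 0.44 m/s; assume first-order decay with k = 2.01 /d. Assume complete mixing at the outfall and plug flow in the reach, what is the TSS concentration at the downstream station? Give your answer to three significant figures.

55.7 mg/L

Conservation of mass: C = (2690·8.900 + 461.0·360.0) / 3151 = 189900/3151 = 60.27 mg/L.
Travel time t = 1.5·1000 / 0.44 = 3409 s = 0.9470 h.
Decay over the reach: 60.27·exp(−kt) = 60.27·0.9238 = 55.67 mg/L.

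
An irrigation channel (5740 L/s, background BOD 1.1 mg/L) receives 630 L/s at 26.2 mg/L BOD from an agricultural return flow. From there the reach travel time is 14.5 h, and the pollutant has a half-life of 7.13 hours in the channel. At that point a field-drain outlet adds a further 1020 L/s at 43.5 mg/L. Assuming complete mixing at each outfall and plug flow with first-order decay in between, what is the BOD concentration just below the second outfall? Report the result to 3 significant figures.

6.76 mg/L

Conservation of mass: C = (5740·1.100 + 630.0·26.20) / 6370 = 22820/6370 = 3.582 mg/L; combined flow 6370 L/s.
Half-life 7.13 h → k = ln 2 / 7.13 = 0.09722 h⁻¹ = 2.333 d⁻¹.
After decay, C = 3.582 × e^(−kt) = 3.582 × 0.2442 = 0.8750 mg/L.
At the second outfall, C = (6370·0.8750 + 1020·43.50) / (6370 + 1020) = 6.758 mg/L.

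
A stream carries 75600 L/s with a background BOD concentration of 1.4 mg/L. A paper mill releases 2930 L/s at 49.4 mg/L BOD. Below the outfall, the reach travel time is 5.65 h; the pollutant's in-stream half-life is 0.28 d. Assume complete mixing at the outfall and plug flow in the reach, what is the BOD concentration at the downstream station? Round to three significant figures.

1.78 mg/L

Conservation of mass: C = (75600·1.400 + 2930·49.40) / 78530 = 250600/78530 = 3.191 mg/L.
Half-life 0.28 d → k = ln 2 / 0.28 = 2.476 d⁻¹.
After decay, C = 3.191 × e^(−kt) = 3.191 × 0.5583 = 1.782 mg/L.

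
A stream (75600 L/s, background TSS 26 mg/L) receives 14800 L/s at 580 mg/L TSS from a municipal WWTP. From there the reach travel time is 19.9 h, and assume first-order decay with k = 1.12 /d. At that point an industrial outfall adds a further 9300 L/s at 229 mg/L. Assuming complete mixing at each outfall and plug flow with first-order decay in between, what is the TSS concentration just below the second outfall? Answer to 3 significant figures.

63.2 mg/L

After mixing, C = (75600·26.00 + 14800·580.0) / 90400 = 10550000/90400 = 116.7 mg/L; combined flow 90400 L/s.
After decay, C = 116.7 × e^(−kt) = 116.7 × 0.3951 = 46.11 mg/L.
At the second outfall, C = (90400·46.11 + 9300·229.0) / (90400 + 9300) = 63.17 mg/L.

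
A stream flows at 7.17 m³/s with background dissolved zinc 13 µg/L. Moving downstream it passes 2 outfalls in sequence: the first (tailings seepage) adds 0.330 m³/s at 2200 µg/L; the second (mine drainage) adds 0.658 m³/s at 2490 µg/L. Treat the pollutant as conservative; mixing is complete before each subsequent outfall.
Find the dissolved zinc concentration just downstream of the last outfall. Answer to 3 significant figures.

After outfall 1: Q = 7.170 + 0.3300 = 7.500 m³/s; C = (7.170·13.00 + 0.3300·2200)/7.500 = 109.2 µg/L.
After outfall 2: Q = 7.500 + 0.6580 = 8.158 m³/s; C = (7.500·109.2 + 0.6580·2490)/8.158 = 301.3 µg/L.

301 µg/L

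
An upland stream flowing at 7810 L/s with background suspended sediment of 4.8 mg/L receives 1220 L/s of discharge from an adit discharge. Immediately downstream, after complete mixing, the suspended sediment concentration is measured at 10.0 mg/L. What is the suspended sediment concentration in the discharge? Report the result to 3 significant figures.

43.3 mg/L

Mass balance: 7810·4.800 + 1220·Cₑ = 9030·10.00
→ Cₑ = (9030·10.00 − 7810·4.800) / 1220 = 43.29 mg/L.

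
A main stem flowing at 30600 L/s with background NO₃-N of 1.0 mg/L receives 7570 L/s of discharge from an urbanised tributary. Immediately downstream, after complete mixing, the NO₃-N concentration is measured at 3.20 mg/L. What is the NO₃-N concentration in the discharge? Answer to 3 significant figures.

Mass balance: 30600·1.000 + 7570·Cₑ = 38170·3.200
→ Cₑ = (38170·3.200 − 30600·1.000) / 7570 = 12.09 mg/L.

12.1 mg/L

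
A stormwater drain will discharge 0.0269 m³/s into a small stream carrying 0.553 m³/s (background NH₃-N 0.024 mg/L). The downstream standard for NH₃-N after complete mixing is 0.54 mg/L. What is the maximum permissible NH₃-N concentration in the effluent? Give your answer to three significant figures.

11.1 mg/L

At the limit, (Qr·Cr + Qe·Cₑ)/(Qr + Qe) = 0.54:
Cₑ = (0.5799·0.54 − 0.5530·0.02400) / 0.02690 = 11.15 mg/L.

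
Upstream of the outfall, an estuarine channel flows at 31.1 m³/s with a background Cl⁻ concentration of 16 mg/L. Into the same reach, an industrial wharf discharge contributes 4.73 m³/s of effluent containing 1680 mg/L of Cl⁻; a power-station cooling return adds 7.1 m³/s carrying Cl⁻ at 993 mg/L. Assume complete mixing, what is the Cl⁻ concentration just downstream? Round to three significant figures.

Mixed concentration C = ΣQC/ΣQ = (31.10·16.00 + 4.730·1680 + 7.100·993.0) / 42.93 = 15490/42.93 = 360.9 mg/L.

361 mg/L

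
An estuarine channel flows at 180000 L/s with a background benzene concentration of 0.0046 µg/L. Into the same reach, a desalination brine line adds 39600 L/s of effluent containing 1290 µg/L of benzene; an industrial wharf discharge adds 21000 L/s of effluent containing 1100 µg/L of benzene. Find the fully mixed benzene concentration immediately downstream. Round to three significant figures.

308 µg/L

Flow-weighted average: C = (180000·0.004600 + 39600·1290 + 21000·1100) / 240600 = 74180000/240600 = 308.3 µg/L.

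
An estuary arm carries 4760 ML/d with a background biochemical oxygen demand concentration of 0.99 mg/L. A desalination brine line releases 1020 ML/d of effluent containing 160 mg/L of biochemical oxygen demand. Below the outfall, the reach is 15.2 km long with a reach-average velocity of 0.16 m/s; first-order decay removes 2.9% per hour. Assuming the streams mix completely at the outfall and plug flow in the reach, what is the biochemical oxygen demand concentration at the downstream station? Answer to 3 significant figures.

13.4 mg/L

Mass balance: C = (4760·0.9900 + 1020·160.0) / 5780 = 167900/5780 = 29.05 mg/L.
Travel time t = 15.2·1000 / 0.16 = 95000 s = 26.39 h.
2.9%/h lost → k = −ln(1 − 0.029) = 0.02943 h⁻¹.
Applying C = C₀e^(−kt): 29.05 × 0.4600 = 13.36 mg/L.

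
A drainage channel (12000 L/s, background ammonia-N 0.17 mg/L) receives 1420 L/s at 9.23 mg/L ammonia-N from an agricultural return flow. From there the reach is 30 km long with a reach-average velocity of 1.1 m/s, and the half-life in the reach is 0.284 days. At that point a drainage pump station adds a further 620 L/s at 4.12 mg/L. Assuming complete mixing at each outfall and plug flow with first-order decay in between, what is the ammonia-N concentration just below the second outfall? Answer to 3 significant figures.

Conservation of mass: C = (12000·0.1700 + 1420·9.230) / 13420 = 15150/13420 = 1.129 mg/L; combined flow 13420 L/s.
Travel time t = 30·1000 / 1.1 = 27270 s = 7.576 h.
Half-life 0.284 d → k = ln 2 / 0.284 = 2.441 d⁻¹.
After decay, C = 1.129 × e^(−kt) = 1.129 × 0.4628 = 0.5224 mg/L.
Second outfall: C = (13420·0.5224 + 620.0·4.120)/14040 = 0.6812 mg/L.

0.681 mg/L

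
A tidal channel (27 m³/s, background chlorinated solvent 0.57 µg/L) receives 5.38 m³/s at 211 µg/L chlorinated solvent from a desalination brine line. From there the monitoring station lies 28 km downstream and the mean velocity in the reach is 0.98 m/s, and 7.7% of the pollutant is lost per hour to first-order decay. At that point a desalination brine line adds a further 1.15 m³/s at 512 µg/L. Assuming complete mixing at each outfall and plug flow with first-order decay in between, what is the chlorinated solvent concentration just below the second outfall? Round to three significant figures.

Conservation of mass: C = (27.00·0.5700 + 5.380·211.0) / 32.38 = 1151/32.38 = 35.53 µg/L; combined flow 32.38 m³/s.
Travel time t = 28·1000 / 0.98 = 28570 s = 7.937 h.
7.7%/h lost → k = −ln(1 − 0.077) = 0.08013 h⁻¹.
First-order decay: C = 35.53·exp(−k·t) = 35.53·0.5294 = 18.81 µg/L.
Second outfall: C = (32.38·18.81 + 1.150·512.0)/33.53 = 35.73 µg/L.

35.7 µg/L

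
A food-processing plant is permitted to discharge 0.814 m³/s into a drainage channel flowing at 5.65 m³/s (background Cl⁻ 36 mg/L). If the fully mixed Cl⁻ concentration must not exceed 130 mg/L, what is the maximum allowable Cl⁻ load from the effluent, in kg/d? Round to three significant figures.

Mass balance at the limit: 5.650·36.00 + 0.8140·Cₑ = 6.464·130 → Cₑ = 782.5 mg/L.
Load = 0.8140 m³/s × 782.5 g/m³ × 86 400 s/d = 55030 kg/d.

55000 kg/d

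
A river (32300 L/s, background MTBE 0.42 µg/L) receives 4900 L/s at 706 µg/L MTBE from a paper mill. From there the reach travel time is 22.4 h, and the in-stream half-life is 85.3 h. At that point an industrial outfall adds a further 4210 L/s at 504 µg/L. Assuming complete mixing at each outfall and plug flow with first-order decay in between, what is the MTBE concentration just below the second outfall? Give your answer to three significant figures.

Flow-weighted average: C = (32300·0.4200 + 4900·706.0) / 37200 = 3473000/37200 = 93.36 µg/L; combined flow 37200 L/s.
Half-life 85.3 h → k = ln 2 / 85.3 = 0.008126 h⁻¹ = 0.1950 d⁻¹.
Decay over the reach: 93.36·exp(−kt) = 93.36·0.8336 = 77.82 µg/L.
Second outfall: C = (37200·77.82 + 4210·504.0)/41410 = 121.2 µg/L.

121 µg/L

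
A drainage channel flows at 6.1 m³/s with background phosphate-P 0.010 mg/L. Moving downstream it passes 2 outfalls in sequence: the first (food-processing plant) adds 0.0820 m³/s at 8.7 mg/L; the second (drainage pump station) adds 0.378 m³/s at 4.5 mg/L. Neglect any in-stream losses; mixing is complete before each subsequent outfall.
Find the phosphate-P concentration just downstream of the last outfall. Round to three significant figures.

0.377 mg/L

After outfall 1: Q = 6.100 + 0.08200 = 6.182 m³/s; C = (6.100·0.01000 + 0.08200·8.700)/6.182 = 0.1253 mg/L.
After outfall 2: Q = 6.182 + 0.3780 = 6.560 m³/s; C = (6.182·0.1253 + 0.3780·4.500)/6.560 = 0.3773 mg/L.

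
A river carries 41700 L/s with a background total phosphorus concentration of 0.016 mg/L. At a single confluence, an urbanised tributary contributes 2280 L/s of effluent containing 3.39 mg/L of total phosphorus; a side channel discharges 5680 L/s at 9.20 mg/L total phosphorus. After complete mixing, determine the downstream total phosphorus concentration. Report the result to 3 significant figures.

1.22 mg/L

Mixed concentration C = ΣQC/ΣQ = (41700·0.01600 + 2280·3.390 + 5680·9.200) / 49660 = 60650/49660 = 1.221 mg/L.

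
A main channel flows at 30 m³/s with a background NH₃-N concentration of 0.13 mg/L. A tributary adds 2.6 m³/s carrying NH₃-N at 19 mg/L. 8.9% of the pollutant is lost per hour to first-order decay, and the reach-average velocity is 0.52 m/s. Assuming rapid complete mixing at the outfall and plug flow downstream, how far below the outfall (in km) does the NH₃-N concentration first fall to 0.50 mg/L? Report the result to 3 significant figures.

Mixed concentration C = ΣQC/ΣQ = (30.00·0.1300 + 2.600·19.00) / 32.60 = 53.30/32.60 = 1.635 mg/L.
8.9%/h lost → k = −ln(1 − 0.089) = 0.09321 h⁻¹.
Set 1.635·exp(−k·t) = 0.50 → t = ln(1.635/0.50)/k = 45760 s = 12.71 h.
Distance = v·t = 0.52·45760 = 23790 m = 23.79 km.

23.8 km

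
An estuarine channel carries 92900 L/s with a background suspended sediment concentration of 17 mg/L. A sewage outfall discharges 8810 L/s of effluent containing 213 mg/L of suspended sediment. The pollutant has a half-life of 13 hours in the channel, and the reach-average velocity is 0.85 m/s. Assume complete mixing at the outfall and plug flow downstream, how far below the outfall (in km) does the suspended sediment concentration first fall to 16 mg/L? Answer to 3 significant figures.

Mixed concentration C = ΣQC/ΣQ = (92900·17.00 + 8810·213.0) / 101700 = 3456000/101700 = 33.98 mg/L.
Half-life 13 h → k = ln 2 / 13 = 0.05332 h⁻¹ = 1.280 d⁻¹.
Set 33.98·exp(−k·t) = 16 → t = ln(33.98/16)/k = 50850 s = 14.12 h.
Distance = v·t = 0.85·50850 = 43220 m = 43.22 km.

43.2 km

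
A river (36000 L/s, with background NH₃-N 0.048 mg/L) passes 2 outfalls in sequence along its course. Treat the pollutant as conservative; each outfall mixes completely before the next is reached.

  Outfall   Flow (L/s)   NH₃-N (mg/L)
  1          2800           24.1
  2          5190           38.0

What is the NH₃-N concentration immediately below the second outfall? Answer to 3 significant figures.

Outfall 1: combined Q = 38800 L/s; C = (36000·0.04800 + 2800·24.10)/38800 = 1.784 mg/L.
Outfall 2: combined Q = 43990 L/s; C = (38800·1.784 + 5190·38.00)/43990 = 6.057 mg/L.

6.06 mg/L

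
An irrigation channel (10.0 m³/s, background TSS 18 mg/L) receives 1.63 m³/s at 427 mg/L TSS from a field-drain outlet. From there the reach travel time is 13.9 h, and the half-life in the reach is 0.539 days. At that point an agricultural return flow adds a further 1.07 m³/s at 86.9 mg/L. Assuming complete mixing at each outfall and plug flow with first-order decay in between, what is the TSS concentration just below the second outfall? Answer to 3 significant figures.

Flow-weighted average: C = (10.00·18.00 + 1.630·427.0) / 11.63 = 876.0/11.63 = 75.32 mg/L; combined flow 11.63 m³/s.
Half-life 0.539 d → k = ln 2 / 0.539 = 1.286 d⁻¹.
Applying C = C₀e^(−kt): 75.32 × 0.4748 = 35.77 mg/L.
At the second outfall, C = (11.63·35.77 + 1.070·86.90) / (11.63 + 1.070) = 40.07 mg/L.

40.1 mg/L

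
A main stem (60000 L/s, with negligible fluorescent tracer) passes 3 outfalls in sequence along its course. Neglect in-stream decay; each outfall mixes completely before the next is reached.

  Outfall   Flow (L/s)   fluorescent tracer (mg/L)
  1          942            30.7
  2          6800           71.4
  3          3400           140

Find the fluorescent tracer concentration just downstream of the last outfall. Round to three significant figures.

Below outfall 1: Q → 60940 L/s, C = (60000·0 + 942.0·30.70)/60940 = 0.4745 mg/L.
Below outfall 2: Q → 67740 L/s, C = (60940·0.4745 + 6800·71.40)/67740 = 7.594 mg/L.
Below outfall 3: Q → 71140 L/s, C = (67740·7.594 + 3400·140.0)/71140 = 13.92 mg/L.

13.9 mg/L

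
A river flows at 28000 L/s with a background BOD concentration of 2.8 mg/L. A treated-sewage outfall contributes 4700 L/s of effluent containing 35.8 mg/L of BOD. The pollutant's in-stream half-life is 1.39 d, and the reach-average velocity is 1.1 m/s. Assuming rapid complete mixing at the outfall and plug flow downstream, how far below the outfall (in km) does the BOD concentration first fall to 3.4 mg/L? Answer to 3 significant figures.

152 km

Flow-weighted average: C = (28000·2.800 + 4700·35.80) / 32700 = 246700/32700 = 7.543 mg/L.
Half-life 1.39 d → k = ln 2 / 1.39 = 0.4987 d⁻¹.
Set 7.543·exp(−k·t) = 3.4 → t = ln(7.543/3.4)/k = 138100 s = 38.35 h.
Distance = v·t = 1.1·138100 = 151900 m = 151.9 km.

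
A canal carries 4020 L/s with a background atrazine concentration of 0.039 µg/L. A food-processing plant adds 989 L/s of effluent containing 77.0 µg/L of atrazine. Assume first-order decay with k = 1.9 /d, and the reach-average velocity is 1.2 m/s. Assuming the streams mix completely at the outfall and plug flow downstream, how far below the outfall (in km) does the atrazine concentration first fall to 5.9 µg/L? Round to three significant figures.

After mixing, C = (4020·0.03900 + 989.0·77.00) / 5009 = 76310/5009 = 15.23 µg/L.
Set 15.23·exp(−k·t) = 5.9 → t = ln(15.23/5.9)/k = 43140 s = 11.98 h.
Distance = v·t = 1.2·43140 = 51760 m = 51.76 km.

51.8 km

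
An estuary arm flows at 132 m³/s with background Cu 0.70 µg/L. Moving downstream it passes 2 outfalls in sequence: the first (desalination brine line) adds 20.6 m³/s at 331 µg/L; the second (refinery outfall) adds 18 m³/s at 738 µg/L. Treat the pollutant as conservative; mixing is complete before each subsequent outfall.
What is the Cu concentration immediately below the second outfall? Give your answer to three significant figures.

118 µg/L

After outfall 1: Q = 132.0 + 20.60 = 152.6 m³/s; C = (132.0·0.7000 + 20.60·331.0)/152.6 = 45.29 µg/L.
After outfall 2: Q = 152.6 + 18.00 = 170.6 m³/s; C = (152.6·45.29 + 18.00·738.0)/170.6 = 118.4 µg/L.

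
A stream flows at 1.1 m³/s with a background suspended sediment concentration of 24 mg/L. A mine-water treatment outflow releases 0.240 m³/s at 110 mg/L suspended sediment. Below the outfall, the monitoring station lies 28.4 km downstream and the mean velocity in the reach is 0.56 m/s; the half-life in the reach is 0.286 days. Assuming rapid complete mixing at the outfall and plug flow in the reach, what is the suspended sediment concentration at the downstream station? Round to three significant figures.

After mixing, C = (1.100·24.00 + 0.2400·110.0) / 1.340 = 52.80/1.340 = 39.40 mg/L.
Travel time t = 28.4·1000 / 0.56 = 50710 s = 14.09 h.
Half-life 0.286 d → k = ln 2 / 0.286 = 2.424 d⁻¹.
Applying C = C₀e^(−kt): 39.40 × 0.2411 = 9.500 mg/L.

9.50 mg/L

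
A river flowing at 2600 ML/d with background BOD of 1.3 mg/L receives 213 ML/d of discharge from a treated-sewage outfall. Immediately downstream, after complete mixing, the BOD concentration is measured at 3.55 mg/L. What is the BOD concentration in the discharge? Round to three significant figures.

31.0 mg/L

Mass balance: 2600·1.300 + 213.0·Cₑ = 2813·3.550
→ Cₑ = (2813·3.550 − 2600·1.300) / 213.0 = 31.01 mg/L.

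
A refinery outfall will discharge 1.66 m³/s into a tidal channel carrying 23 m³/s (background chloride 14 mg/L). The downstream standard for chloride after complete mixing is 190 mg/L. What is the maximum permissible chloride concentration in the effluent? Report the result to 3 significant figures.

2630 mg/L

At the limit, (Qr·Cr + Qe·Cₑ)/(Qr + Qe) = 190:
Cₑ = (24.66·190 − 23.00·14.00) / 1.660 = 2629 mg/L.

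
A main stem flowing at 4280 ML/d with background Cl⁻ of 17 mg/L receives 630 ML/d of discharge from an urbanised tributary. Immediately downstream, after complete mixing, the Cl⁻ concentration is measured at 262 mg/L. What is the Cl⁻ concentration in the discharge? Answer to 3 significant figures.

1930 mg/L

Mass balance: 4280·17.00 + 630.0·Cₑ = 4910·262.0
→ Cₑ = (4910·262.0 − 4280·17.00) / 630.0 = 1926 mg/L.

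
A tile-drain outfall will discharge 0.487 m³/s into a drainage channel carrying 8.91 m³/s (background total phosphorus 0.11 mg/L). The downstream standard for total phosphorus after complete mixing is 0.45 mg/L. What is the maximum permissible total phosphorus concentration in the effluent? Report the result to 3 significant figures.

6.67 mg/L

At the limit, (Qr·Cr + Qe·Cₑ)/(Qr + Qe) = 0.45:
Cₑ = (9.397·0.45 − 8.910·0.1100) / 0.4870 = 6.671 mg/L.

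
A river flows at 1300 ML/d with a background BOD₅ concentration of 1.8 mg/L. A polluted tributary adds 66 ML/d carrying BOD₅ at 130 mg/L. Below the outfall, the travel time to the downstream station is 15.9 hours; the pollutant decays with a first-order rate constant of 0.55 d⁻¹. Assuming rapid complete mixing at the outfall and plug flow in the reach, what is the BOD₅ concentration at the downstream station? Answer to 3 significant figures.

5.55 mg/L

Flow-weighted average: C = (1300·1.800 + 66.00·130.0) / 1366 = 10920/1366 = 7.994 mg/L.
Applying C = C₀e^(−kt): 7.994 × 0.6946 = 5.553 mg/L.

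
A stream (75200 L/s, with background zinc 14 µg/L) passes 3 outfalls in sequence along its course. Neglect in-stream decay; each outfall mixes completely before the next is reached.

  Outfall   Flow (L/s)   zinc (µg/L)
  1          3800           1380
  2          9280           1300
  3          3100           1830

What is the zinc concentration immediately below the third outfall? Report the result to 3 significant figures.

After outfall 1: Q = 75200 + 3800 = 79000 L/s; C = (75200·14.00 + 3800·1380)/79000 = 79.71 µg/L.
After outfall 2: Q = 79000 + 9280 = 88280 L/s; C = (79000·79.71 + 9280·1300)/88280 = 208.0 µg/L.
After outfall 3: Q = 88280 + 3100 = 91380 L/s; C = (88280·208.0 + 3100·1830)/91380 = 263.0 µg/L.

263 µg/L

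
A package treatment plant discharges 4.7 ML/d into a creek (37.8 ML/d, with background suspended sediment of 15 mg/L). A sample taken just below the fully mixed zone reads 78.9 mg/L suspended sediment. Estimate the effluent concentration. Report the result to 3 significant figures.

Mass balance: 37.80·15.00 + 4.700·Cₑ = 42.50·78.90
→ Cₑ = (42.50·78.90 − 37.80·15.00) / 4.700 = 592.8 mg/L.

593 mg/L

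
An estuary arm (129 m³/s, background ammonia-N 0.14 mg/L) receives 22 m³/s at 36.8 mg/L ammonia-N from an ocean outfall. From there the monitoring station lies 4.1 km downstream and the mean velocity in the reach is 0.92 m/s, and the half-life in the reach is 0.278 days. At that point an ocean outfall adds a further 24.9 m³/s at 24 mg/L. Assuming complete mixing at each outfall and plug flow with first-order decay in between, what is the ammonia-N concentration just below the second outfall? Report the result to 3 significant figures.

Mass balance: C = (129.0·0.1400 + 22.00·36.80) / 151.0 = 827.7/151.0 = 5.481 mg/L; combined flow 151.0 m³/s.
Travel time t = 4.1·1000 / 0.92 = 4457 s = 1.238 h.
Half-life 0.278 d → k = ln 2 / 0.278 = 2.493 d⁻¹.
Applying C = C₀e^(−kt): 5.481 × 0.8793 = 4.820 mg/L.
Second outfall: C = (151.0·4.820 + 24.90·24.00)/175.9 = 7.535 mg/L.

7.53 mg/L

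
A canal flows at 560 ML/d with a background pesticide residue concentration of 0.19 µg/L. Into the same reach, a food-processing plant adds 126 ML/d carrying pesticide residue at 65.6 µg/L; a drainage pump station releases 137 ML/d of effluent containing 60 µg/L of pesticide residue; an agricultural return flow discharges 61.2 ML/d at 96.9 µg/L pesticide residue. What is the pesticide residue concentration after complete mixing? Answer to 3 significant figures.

25.5 µg/L

Flow-weighted average: C = (560.0·0.1900 + 126.0·65.60 + 137.0·60.00 + 61.20·96.90) / 884.2 = 22520/884.2 = 25.47 µg/L.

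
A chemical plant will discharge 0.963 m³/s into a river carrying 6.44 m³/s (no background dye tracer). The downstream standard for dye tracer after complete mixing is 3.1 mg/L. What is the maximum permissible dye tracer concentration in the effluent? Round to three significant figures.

23.8 mg/L

At the limit, (Qr·Cr + Qe·Cₑ)/(Qr + Qe) = 3.1:
Cₑ = (7.403·3.1 − 6.440·0) / 0.9630 = 23.83 mg/L.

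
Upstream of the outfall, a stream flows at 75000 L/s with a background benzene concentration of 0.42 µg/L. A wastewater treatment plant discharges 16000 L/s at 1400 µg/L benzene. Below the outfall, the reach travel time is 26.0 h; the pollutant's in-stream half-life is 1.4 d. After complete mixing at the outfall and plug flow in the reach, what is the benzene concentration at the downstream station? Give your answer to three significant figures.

144 µg/L

Mass balance: C = (75000·0.4200 + 16000·1400) / 91000 = 22430000/91000 = 246.5 µg/L.
Half-life 1.4 d → k = ln 2 / 1.4 = 0.4951 d⁻¹.
Applying C = C₀e^(−kt): 246.5 × 0.5849 = 144.2 µg/L.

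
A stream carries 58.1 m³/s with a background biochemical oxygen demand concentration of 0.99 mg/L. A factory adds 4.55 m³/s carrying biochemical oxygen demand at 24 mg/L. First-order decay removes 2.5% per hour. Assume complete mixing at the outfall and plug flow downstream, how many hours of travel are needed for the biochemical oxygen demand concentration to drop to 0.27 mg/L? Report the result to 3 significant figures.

90.4 h

Mass balance: C = (58.10·0.9900 + 4.550·24.00) / 62.65 = 166.7/62.65 = 2.661 mg/L.
2.5%/h lost → k = −ln(1 − 0.025) = 0.02532 h⁻¹.
2.661·exp(−k·t) = 0.27 → t = ln(2.661/0.27)/k = 325300 s = 90.37 h.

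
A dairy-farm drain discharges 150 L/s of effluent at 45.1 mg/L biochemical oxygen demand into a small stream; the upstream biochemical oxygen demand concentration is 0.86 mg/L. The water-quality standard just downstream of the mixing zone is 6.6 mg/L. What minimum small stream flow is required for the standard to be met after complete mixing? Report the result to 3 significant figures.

Set C_mix = 6.6: (Q·0.8600 + 150.0·45.10) / (Q + 150.0) = 6.6
→ Q = 150.0·(45.10 − 6.6)/(6.6 − 0.8600) = 1006 L/s.

1010 L/s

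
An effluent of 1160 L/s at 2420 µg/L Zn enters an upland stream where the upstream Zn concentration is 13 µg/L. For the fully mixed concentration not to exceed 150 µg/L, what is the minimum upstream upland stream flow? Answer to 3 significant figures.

19200 L/s

Set C_mix = 150: (Q·13.00 + 1160·2420) / (Q + 1160) = 150
→ Q = 1160·(2420 − 150)/(150 − 13.00) = 19220 L/s.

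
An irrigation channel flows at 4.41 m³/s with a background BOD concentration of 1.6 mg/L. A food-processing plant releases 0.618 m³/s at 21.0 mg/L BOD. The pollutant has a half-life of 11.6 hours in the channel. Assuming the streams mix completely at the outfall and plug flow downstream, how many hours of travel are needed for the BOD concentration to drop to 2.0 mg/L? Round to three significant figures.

After mixing, C = (4.410·1.600 + 0.6180·21.00) / 5.028 = 20.03/5.028 = 3.984 mg/L.
Half-life 11.6 h → k = ln 2 / 11.6 = 0.05975 h⁻¹ = 1.434 d⁻¹.
3.984·exp(−k·t) = 2.0 → t = ln(3.984/2.0)/k = 41530 s = 11.53 h.

11.5 h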